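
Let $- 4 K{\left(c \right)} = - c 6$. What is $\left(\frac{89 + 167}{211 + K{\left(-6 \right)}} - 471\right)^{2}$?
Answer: $\frac{2250838249}{10201} \approx 2.2065 \cdot 10^{5}$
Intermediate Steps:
$K{\left(c \right)} = \frac{3 c}{2}$ ($K{\left(c \right)} = - \frac{\left(-1\right) c 6}{4} = - \frac{\left(-1\right) 6 c}{4} = - \frac{\left(-6\right) c}{4} = \frac{3 c}{2}$)
$\left(\frac{89 + 167}{211 + K{\left(-6 \right)}} - 471\right)^{2} = \left(\frac{89 + 167}{211 + \frac{3}{2} \left(-6\right)} - 471\right)^{2} = \left(\frac{256}{211 - 9} - 471\right)^{2} = \left(\frac{256}{202} - 471\right)^{2} = \left(256 \cdot \frac{1}{202} - 471\right)^{2} = \left(\frac{128}{101} - 471\right)^{2} = \left(- \frac{47443}{101}\right)^{2} = \frac{2250838249}{10201}$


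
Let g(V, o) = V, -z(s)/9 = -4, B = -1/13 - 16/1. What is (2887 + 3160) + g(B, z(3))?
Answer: 78402/13 ≈ 6030.9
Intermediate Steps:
B = -209/13 (B = -1*1/13 - 16*1 = -1/13 - 16 = -209/13 ≈ -16.077)
z(s) = 36 (z(s) = -9*(-4) = 36)
(2887 + 3160) + g(B, z(3)) = (2887 + 3160) - 209/13 = 6047 - 209/13 = 78402/13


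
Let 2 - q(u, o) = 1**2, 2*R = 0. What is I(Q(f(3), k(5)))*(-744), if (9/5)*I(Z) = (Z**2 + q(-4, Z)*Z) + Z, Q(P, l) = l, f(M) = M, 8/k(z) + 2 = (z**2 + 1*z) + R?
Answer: -39680/147 ≈ -269.93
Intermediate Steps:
R = 0 (R = (1/2)*0 = 0)
k(z) = 8/(-2 + z + z**2) (k(z) = 8/(-2 + ((z**2 + 1*z) + 0)) = 8/(-2 + ((z**2 + z) + 0)) = 8/(-2 + ((z + z**2) + 0)) = 8/(-2 + (z + z**2)) = 8/(-2 + z + z**2))
q(u, o) = 1 (q(u, o) = 2 - 1*1**2 = 2 - 1*1 = 2 - 1 = 1)
I(Z) = 5*Z**2/9 + 10*Z/9 (I(Z) = 5*((Z**2 + 1*Z) + Z)/9 = 5*((Z**2 + Z) + Z)/9 = 5*((Z + Z**2) + Z)/9 = 5*(Z**2 + 2*Z)/9 = 5*Z**2/9 + 10*Z/9)
I(Q(f(3), k(5)))*(-744) = (5*(8/(-2 + 5 + 5**2))*(2 + 8/(-2 + 5 + 5**2))/9)*(-744) = (5*(8/(-2 + 5 + 25))*(2 + 8/(-2 + 5 + 25))/9)*(-744) = (5*(8/28)*(2 + 8/28)/9)*(-744) = (5*(8*(1/28))*(2 + 8*(1/28))/9)*(-744) = ((5/9)*(2/7)*(2 + 2/7))*(-744) = ((5/9)*(2/7)*(16/7))*(-744) = (160/441)*(-744) = -39680/147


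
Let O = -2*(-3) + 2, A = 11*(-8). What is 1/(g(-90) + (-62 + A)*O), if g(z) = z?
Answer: -1/1290 ≈ -0.00077519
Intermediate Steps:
A = -88
O = 8 (O = 6 + 2 = 8)
1/(g(-90) + (-62 + A)*O) = 1/(-90 + (-62 - 88)*8) = 1/(-90 - 150*8) = 1/(-90 - 1200) = 1/(-1290) = -1/1290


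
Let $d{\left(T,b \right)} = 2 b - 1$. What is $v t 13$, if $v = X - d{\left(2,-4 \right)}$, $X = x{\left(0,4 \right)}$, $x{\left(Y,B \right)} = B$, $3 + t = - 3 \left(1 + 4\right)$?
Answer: $-3042$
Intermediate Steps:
$d{\left(T,b \right)} = -1 + 2 b$
$t = -18$ ($t = -3 - 3 \left(1 + 4\right) = -3 - 15 = -18$)
$X = 4$
$v = 13$ ($v = 4 - \left(-1 + 2 \left(-4\right)\right) = 4 - \left(-1 - 8\right) = 4 - -9 = 4 + 9 = 13$)
$v t 13 = 13 \left(-18\right) 13 = \left(-234\right) 13 = -3042$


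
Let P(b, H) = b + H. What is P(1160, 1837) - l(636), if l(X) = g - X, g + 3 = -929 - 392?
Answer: 4957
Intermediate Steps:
g = -1324 (g = -3 + (-929 - 392) = -3 - 1321 = -1324)
l(X) = -1324 - X
P(b, H) = H + b
P(1160, 1837) - l(636) = (1837 + 1160) - (-1324 - 1*636) = 2997 - (-1324 - 636) = 2997 - 1*(-1960) = 2997 + 1960 = 4957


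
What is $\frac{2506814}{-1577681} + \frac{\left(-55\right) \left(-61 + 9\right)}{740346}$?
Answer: $- \frac{925698774992}{584014908813} \approx -1.5851$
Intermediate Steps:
$\frac{2506814}{-1577681} + \frac{\left(-55\right) \left(-61 + 9\right)}{740346} = 2506814 \left(- \frac{1}{1577681}\right) + \left(-55\right) \left(-52\right) \frac{1}{740346} = - \frac{2506814}{1577681} + 2860 \cdot \frac{1}{740346} = - \frac{2506814}{1577681} + \frac{1430}{370173} = - \frac{925698774992}{584014908813}$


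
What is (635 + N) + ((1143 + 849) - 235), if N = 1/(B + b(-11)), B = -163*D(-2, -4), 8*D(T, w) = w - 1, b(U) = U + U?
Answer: 1528496/639 ≈ 2392.0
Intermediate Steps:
b(U) = 2*U
D(T, w) = -1/8 + w/8 (D(T, w) = (w - 1)/8 = (-1 + w)/8 = -1/8 + w/8)
B = 815/8 (B = -163*(-1/8 + (1/8)*(-4)) = -163*(-1/8 - 1/2) = -163*(-5/8) = 815/8 ≈ 101.88)
N = 8/639 (N = 1/(815/8 + 2*(-11)) = 1/(815/8 - 22) = 1/(639/8) = 8/639 ≈ 0.012520)
(635 + N) + ((1143 + 849) - 235) = (635 + 8/639) + ((1143 + 849) - 235) = 405773/639 + (1992 - 235) = 405773/639 + 1757 = 1528496/639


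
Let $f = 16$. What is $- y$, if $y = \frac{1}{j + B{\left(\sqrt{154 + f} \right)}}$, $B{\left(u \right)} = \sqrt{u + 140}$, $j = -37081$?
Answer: $\frac{1}{37081 - \sqrt{140 + \sqrt{170}}} \approx 2.6977 \cdot 10^{-5}$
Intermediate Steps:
$B{\left(u \right)} = \sqrt{140 + u}$
$y = \frac{1}{-37081 + \sqrt{140 + \sqrt{170}}}$ ($y = \frac{1}{-37081 + \sqrt{140 + \sqrt{154 + 16}}} = \frac{1}{-37081 + \sqrt{140 + \sqrt{170}}} \approx -2.6977 \cdot 10^{-5}$)
$- y = - \frac{-1}{37081 - \sqrt{140 + \sqrt{170}}} = \frac{1}{37081 - \sqrt{140 + \sqrt{170}}}$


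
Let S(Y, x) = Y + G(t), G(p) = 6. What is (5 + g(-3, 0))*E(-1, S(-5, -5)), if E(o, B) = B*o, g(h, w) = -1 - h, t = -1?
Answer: -7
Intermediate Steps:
S(Y, x) = 6 + Y (S(Y, x) = Y + 6 = 6 + Y)
(5 + g(-3, 0))*E(-1, S(-5, -5)) = (5 + (-1 - 1*(-3)))*((6 - 5)*(-1)) = (5 + (-1 + 3))*(1*(-1)) = (5 + 2)*(-1) = 7*(-1) = -7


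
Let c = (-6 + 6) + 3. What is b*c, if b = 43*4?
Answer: 516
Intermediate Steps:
c = 3 (c = 0 + 3 = 3)
b = 172
b*c = 172*3 = 516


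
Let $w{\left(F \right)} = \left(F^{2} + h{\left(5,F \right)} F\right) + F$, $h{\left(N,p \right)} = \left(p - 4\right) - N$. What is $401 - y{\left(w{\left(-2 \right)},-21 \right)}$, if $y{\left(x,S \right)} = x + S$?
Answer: $398$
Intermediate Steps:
$h{\left(N,p \right)} = -4 + p - N$ ($h{\left(N,p \right)} = \left(p - 4\right) - N = \left(-4 + p\right) - N = -4 + p - N$)
$w{\left(F \right)} = F + F^{2} + F \left(-9 + F\right)$ ($w{\left(F \right)} = \left(F^{2} + \left(-4 + F - 5\right) F\right) + F = \left(F^{2} + \left(-9 + F\right) F\right) + F = \left(F^{2} + F \left(-9 + F\right)\right) + F = F + F^{2} + F \left(-9 + F\right)$)
$y{\left(x,S \right)} = S + x$
$401 - y{\left(w{\left(-2 \right)},-21 \right)} = 401 - \left(-21 + 2 \left(-2\right) \left(-4 - 2\right)\right) = 401 - \left(-21 + 2 \left(-2\right) \left(-6\right)\right) = 401 - \left(-21 + 24\right) = 401 - 3 = 398$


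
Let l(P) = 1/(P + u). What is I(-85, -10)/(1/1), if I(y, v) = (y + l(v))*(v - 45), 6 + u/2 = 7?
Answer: 37455/8 ≈ 4681.9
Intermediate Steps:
u = 2 (u = -12 + 2*7 = -12 + 14 = 2)
l(P) = 1/(2 + P) (l(P) = 1/(P + 2) = 1/(2 + P))
I(y, v) = (-45 + v)*(y + 1/(2 + v)) (I(y, v) = (y + 1/(2 + v))*(v - 45) = (y + 1/(2 + v))*(-45 + v) = (-45 + v)*(y + 1/(2 + v)))
I(-85, -10)/(1/1) = ((-45 - 10 - 85*(-45 - 10)*(2 - 10))/(2 - 10))/(1/1) = ((-45 - 10 - 85*(-55)*(-8))/(-8))/1 = -(-45 - 10 - 37400)/8*1 = -⅛*(-37455)*1 = (37455/8)*1 = 37455/8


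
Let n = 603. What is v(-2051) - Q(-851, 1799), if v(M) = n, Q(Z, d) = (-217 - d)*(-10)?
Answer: -19557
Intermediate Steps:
Q(Z, d) = 2170 + 10*d
v(M) = 603
v(-2051) - Q(-851, 1799) = 603 - (2170 + 10*1799) = 603 - (2170 + 17990) = 603 - 1*20160 = 603 - 20160 = -19557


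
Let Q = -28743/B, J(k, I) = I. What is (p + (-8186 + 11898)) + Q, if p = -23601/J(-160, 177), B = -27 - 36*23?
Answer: 60740464/16815 ≈ 3612.3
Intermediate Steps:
B = -855 (B = -27 - 828 = -855)
p = -7867/59 (p = -23601/177 = -23601*1/177 = -7867/59 ≈ -133.34)
Q = 9581/285 (Q = -28743/(-855) = -28743*(-1/855) = 9581/285 ≈ 33.618)
(p + (-8186 + 11898)) + Q = (-7867/59 + (-8186 + 11898)) + 9581/285 = (-7867/59 + 3712) + 9581/285 = 211141/59 + 9581/285 = 60740464/16815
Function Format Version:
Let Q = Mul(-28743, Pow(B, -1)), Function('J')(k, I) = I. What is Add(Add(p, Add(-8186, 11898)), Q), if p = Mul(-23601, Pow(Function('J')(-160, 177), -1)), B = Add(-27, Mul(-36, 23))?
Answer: Rational(60740464, 16815) ≈ 3612.3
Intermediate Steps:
B = -855 (B = Add(-27, -828) = -855)
p = Rational(-7867, 59) (p = Mul(-23601, Pow(177, -1)) = Mul(-23601, Rational(1, 177)) = Rational(-7867, 59) ≈ -133.34)
Q = Rational(9581, 285) (Q = Mul(-28743, Pow(-855, -1)) = Mul(-28743, Rational(-1, 855)) = Rational(9581, 285) ≈ 33.618)
Add(Add(p, Add(-8186, 11898)), Q) = Add(Add(Rational(-7867, 59), Add(-8186, 11898)), Rational(9581, 285)) = Add(Add(Rational(-7867, 59), 3712), Rational(9581, 285)) = Add(Rational(211141, 59), Rational(9581, 285)) = Rational(60740464, 16815)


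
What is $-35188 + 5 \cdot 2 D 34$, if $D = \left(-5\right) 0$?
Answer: $-35188$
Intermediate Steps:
$D = 0$
$-35188 + 5 \cdot 2 D 34 = -35188 + 5 \cdot 2 \cdot 0 \cdot 34 = -35188 + 10 \cdot 0 \cdot 34 = -35188 + 0 \cdot 34 = -35188 + 0 = -35188$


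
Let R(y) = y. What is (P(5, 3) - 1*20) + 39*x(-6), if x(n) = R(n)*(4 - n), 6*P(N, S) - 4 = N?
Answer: -4717/2 ≈ -2358.5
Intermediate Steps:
P(N, S) = ⅔ + N/6
x(n) = n*(4 - n)
(P(5, 3) - 1*20) + 39*x(-6) = ((⅔ + (⅙)*5) - 1*20) + 39*(-6*(4 - 1*(-6))) = ((⅔ + ⅚) - 20) + 39*(-6*(4 + 6)) = (3/2 - 20) + 39*(-6*10) = -37/2 + 39*(-60) = -37/2 - 2340 = -4717/2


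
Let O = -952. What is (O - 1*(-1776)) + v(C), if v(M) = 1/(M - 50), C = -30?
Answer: 65919/80 ≈ 823.99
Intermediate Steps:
v(M) = 1/(-50 + M)
(O - 1*(-1776)) + v(C) = (-952 - 1*(-1776)) + 1/(-50 - 30) = (-952 + 1776) + 1/(-80) = 824 - 1/80 = 65919/80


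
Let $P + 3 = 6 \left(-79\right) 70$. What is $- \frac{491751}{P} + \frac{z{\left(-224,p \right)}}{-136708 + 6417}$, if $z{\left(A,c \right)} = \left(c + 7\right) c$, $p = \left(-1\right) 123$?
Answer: $\frac{2355454611}{160127639} \approx 14.71$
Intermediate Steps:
$p = -123$
$z{\left(A,c \right)} = c \left(7 + c\right)$ ($z{\left(A,c \right)} = \left(7 + c\right) c = c \left(7 + c\right)$)
$P = -33183$ ($P = -3 + 6 \left(-79\right) 70 = -3 - 33180 = -33183$)
$- \frac{491751}{P} + \frac{z{\left(-224,p \right)}}{-136708 + 6417} = - \frac{491751}{-33183} + \frac{\left(-123\right) \left(7 - 123\right)}{-136708 + 6417} = \left(-491751\right) \left(- \frac{1}{33183}\right) + \frac{\left(-123\right) \left(-116\right)}{-130291} = \frac{18213}{1229} + 14268 \left(- \frac{1}{130291}\right) = \frac{18213}{1229} - \frac{14268}{130291} = \frac{2355454611}{160127639}$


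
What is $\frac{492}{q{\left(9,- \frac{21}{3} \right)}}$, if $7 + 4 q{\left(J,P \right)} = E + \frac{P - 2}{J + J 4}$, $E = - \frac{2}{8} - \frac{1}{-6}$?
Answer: $- \frac{118080}{437} \approx -270.21$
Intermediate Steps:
$E = - \frac{1}{12}$ ($E = \left(-2\right) \frac{1}{8} - - \frac{1}{6} = - \frac{1}{4} + \frac{1}{6} = - \frac{1}{12} \approx -0.083333$)
$q{\left(J,P \right)} = - \frac{85}{48} + \frac{-2 + P}{20 J}$ ($q{\left(J,P \right)} = - \frac{7}{4} + \frac{- \frac{1}{12} + \frac{P - 2}{J + J 4}}{4} = - \frac{7}{4} + \frac{- \frac{1}{12} + \frac{-2 + P}{J + 4 J}}{4} = - \frac{7}{4} + \frac{- \frac{1}{12} + \frac{-2 + P}{5 J}}{4} = - \frac{7}{4} - \left(\frac{1}{48} - \frac{-2 + P}{20 J}\right) = - \frac{85}{48} + \frac{-2 + P}{20 J}$)
$\frac{492}{q{\left(9,- \frac{21}{3} \right)}} = \frac{492}{\frac{1}{240} \cdot \frac{1}{9} \left(-24 - 3825 + 12 \left(- \frac{21}{3}\right)\right)} = \frac{492}{\frac{1}{240} \cdot \frac{1}{9} \left(-24 - 3825 + 12 \left(\left(-21\right) \frac{1}{3}\right)\right)} = \frac{492}{\frac{1}{240} \cdot \frac{1}{9} \left(-24 - 3825 + 12 \left(-7\right)\right)} = \frac{492}{\frac{1}{240} \cdot \frac{1}{9} \left(-24 - 3825 - 84\right)} = \frac{492}{\frac{1}{240} \cdot \frac{1}{9} \left(-3933\right)} = \frac{492}{- \frac{437}{240}} = 492 \left(- \frac{240}{437}\right) = - \frac{118080}{437}$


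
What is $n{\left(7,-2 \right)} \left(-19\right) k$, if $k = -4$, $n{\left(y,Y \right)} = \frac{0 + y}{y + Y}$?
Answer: $\frac{532}{5} \approx 106.4$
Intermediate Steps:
$n{\left(y,Y \right)} = \frac{y}{Y + y}$
$n{\left(7,-2 \right)} \left(-19\right) k = \frac{7}{-2 + 7} \left(-19\right) \left(-4\right) = \frac{7}{5} \left(-19\right) \left(-4\right) = \left(- \frac{133}{5}\right) \left(-4\right) = \frac{532}{5}$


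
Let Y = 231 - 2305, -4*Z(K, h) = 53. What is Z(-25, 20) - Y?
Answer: 8243/4 ≈ 2060.8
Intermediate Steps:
Z(K, h) = -53/4 (Z(K, h) = -¼*53 = -53/4)
Y = -2074
Z(-25, 20) - Y = -53/4 - 1*(-2074) = -53/4 + 2074 = 8243/4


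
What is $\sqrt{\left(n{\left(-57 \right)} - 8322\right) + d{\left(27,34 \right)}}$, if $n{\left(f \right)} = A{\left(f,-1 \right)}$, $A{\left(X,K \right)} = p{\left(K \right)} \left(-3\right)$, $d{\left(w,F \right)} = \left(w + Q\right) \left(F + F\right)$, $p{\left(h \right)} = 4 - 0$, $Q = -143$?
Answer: $i \sqrt{16222} \approx 127.37 i$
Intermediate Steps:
$p{\left(h \right)} = 4$ ($p{\left(h \right)} = 4 + 0 = 4$)
$d{\left(w,F \right)} = 2 F \left(-143 + w\right)$ ($d{\left(w,F \right)} = \left(w - 143\right) \left(F + F\right) = \left(-143 + w\right) 2 F = 2 F \left(-143 + w\right)$)
$A{\left(X,K \right)} = -12$ ($A{\left(X,K \right)} = 4 \left(-3\right) = -12$)
$n{\left(f \right)} = -12$
$\sqrt{\left(n{\left(-57 \right)} - 8322\right) + d{\left(27,34 \right)}} = \sqrt{\left(-12 - 8322\right) + 2 \cdot 34 \left(-143 + 27\right)} = \sqrt{-8334 + 2 \cdot 34 \left(-116\right)} = \sqrt{-8334 - 7888} = \sqrt{-16222} = i \sqrt{16222}$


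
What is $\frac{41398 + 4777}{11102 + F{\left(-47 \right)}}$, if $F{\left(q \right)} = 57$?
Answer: $\frac{46175}{11159} \approx 4.1379$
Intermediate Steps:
$\frac{41398 + 4777}{11102 + F{\left(-47 \right)}} = \frac{41398 + 4777}{11102 + 57} = \frac{46175}{11159}$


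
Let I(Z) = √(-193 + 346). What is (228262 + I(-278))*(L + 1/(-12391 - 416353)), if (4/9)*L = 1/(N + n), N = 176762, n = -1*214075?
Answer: -114357778297/7998862436 - 3005961*√17/15997724872 ≈ -14.298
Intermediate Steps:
n = -214075
L = -9/149252 (L = 9/(4*(176762 - 214075)) = (9/4)/(-37313) = (9/4)*(-1/37313) = -9/149252 ≈ -6.0301e-5)
I(Z) = 3*√17 (I(Z) = √153 = 3*√17)
(228262 + I(-278))*(L + 1/(-12391 - 416353)) = (228262 + 3*√17)*(-9/149252 + 1/(-12391 - 416353)) = (228262 + 3*√17)*(-9/149252 + 1/(-428744)) = (228262 + 3*√17)*(-9/149252 - 1/428744) = (228262 + 3*√17)*(-1001987/15997724872) = -114357778297/7998862436 - 3005961*√17/15997724872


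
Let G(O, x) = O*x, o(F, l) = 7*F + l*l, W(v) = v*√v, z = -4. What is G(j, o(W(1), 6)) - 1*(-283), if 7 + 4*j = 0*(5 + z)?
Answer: 831/4 ≈ 207.75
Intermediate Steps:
j = -7/4 (j = -7/4 + (0*(5 - 4))/4 = -7/4 + (0*1)/4 = -7/4 + (¼)*0 = -7/4 + 0 = -7/4 ≈ -1.7500)
W(v) = v^(3/2)
o(F, l) = l² + 7*F (o(F, l) = 7*F + l² = l² + 7*F)
G(j, o(W(1), 6)) - 1*(-283) = -7*(6² + 7*1^(3/2))/4 - 1*(-283) = -7*(36 + 7*1)/4 + 283 = -7*(36 + 7)/4 + 283 = -7/4*43 + 283 = -301/4 + 283 = 831/4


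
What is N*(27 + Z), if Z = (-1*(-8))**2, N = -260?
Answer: -23660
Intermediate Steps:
Z = 64 (Z = 8**2 = 64)
N*(27 + Z) = -260*(27 + 64) = -260*91 = -23660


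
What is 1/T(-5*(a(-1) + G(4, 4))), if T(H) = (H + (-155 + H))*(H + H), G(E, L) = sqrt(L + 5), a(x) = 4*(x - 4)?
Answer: 1/2550 ≈ 0.00039216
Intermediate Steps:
a(x) = -16 + 4*x (a(x) = 4*(-4 + x) = -16 + 4*x)
G(E, L) = sqrt(5 + L)
T(H) = 2*H*(-155 + 2*H) (T(H) = (-155 + 2*H)*(2*H) = 2*H*(-155 + 2*H))
1/T(-5*(a(-1) + G(4, 4))) = 1/(2*(-5*((-16 + 4*(-1)) + sqrt(5 + 4)))*(-155 + 2*(-5*((-16 + 4*(-1)) + sqrt(5 + 4))))) = 1/(2*(-5*((-16 - 4) + sqrt(9)))*(-155 + 2*(-5*((-16 - 4) + sqrt(9))))) = 1/(2*(-5*(-20 + 3))*(-155 + 2*(-5*(-20 + 3)))) = 1/(2*(-5*(-17))*(-155 + 2*(-5*(-17)))) = 1/(2*85*(-155 + 2*85)) = 1/(2*85*(-155 + 170)) = 1/(2*85*15) = 1/2550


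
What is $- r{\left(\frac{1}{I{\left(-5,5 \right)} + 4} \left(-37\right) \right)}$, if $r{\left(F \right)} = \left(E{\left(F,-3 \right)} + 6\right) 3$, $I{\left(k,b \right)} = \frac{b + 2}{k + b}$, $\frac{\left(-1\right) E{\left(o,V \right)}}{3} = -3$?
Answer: $-45$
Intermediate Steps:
$E{\left(o,V \right)} = 9$ ($E{\left(o,V \right)} = \left(-3\right) \left(-3\right) = 9$)
$I{\left(k,b \right)} = \frac{2 + b}{b + k}$
$r{\left(F \right)} = 45$ ($r{\left(F \right)} = \left(9 + 6\right) 3 = 15 \cdot 3 = 45$)
$- r{\left(\frac{1}{I{\left(-5,5 \right)} + 4} \left(-37\right) \right)} = \left(-1\right) 45 = -45$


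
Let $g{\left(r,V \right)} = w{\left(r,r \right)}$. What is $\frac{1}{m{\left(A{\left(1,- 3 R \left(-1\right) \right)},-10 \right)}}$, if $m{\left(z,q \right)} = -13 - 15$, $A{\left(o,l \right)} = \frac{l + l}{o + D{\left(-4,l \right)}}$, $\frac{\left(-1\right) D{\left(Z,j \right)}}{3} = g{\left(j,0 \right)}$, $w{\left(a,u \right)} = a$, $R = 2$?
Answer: $- \frac{1}{28} \approx -0.035714$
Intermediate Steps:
$g{\left(r,V \right)} = r$
$D{\left(Z,j \right)} = - 3 j$
$A{\left(o,l \right)} = \frac{2 l}{o - 3 l}$ ($A{\left(o,l \right)} = \frac{l + l}{o - 3 l} = \frac{2 l}{o - 3 l}$)
$m{\left(z,q \right)} = -28$ ($m{\left(z,q \right)} = -13 - 15 = -28$)
$\frac{1}{m{\left(A{\left(1,- 3 R \left(-1\right) \right)},-10 \right)}} = \frac{1}{-28} = - \frac{1}{28}$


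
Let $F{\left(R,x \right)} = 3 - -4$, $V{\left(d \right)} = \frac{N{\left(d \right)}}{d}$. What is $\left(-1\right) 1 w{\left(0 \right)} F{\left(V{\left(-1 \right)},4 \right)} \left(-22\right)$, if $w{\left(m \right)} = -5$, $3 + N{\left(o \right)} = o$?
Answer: $-770$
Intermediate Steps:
$N{\left(o \right)} = -3 + o$
$V{\left(d \right)} = \frac{-3 + d}{d}$
$F{\left(R,x \right)} = 7$ ($F{\left(R,x \right)} = 3 + 4 = 7$)
$\left(-1\right) 1 w{\left(0 \right)} F{\left(V{\left(-1 \right)},4 \right)} \left(-22\right) = \left(-1\right) 1 \left(\left(-5\right) 7\right) \left(-22\right) = \left(-1\right) \left(-35\right) \left(-22\right) = 35 \left(-22\right) = -770$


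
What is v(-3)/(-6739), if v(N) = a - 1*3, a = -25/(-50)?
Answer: 5/13478 ≈ 0.00037098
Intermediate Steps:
a = 1/2 (a = -25*(-1/50) = 1/2 ≈ 0.50000)
v(N) = -5/2 (v(N) = 1/2 - 1*3 = 1/2 - 3 = -5/2)
v(-3)/(-6739) = -5/2/(-6739) = -5/2*(-1/6739) = 5/13478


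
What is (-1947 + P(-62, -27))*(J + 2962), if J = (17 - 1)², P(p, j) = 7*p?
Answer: -7662058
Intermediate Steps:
J = 256 (J = 16² = 256)
(-1947 + P(-62, -27))*(J + 2962) = (-1947 + 7*(-62))*(256 + 2962) = (-1947 - 434)*3218 = -2381*3218 = -7662058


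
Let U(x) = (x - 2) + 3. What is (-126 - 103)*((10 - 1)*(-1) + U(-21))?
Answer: 6641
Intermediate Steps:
U(x) = 1 + x (U(x) = (-2 + x) + 3 = 1 + x)
(-126 - 103)*((10 - 1)*(-1) + U(-21)) = (-126 - 103)*((10 - 1)*(-1) + (1 - 21)) = -229*(9*(-1) - 20) = -229*(-9 - 20) = -229*(-29) = 6641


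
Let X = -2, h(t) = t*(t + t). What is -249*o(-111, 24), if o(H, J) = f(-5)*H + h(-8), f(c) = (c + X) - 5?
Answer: -363540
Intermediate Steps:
h(t) = 2*t² (h(t) = t*(2*t) = 2*t²)
f(c) = -7 + c (f(c) = (c - 2) - 5 = (-2 + c) - 5 = -7 + c)
o(H, J) = 128 - 12*H (o(H, J) = (-7 - 5)*H + 2*(-8)² = -12*H + 2*64 = -12*H + 128 = 128 - 12*H)
-249*o(-111, 24) = -249*(128 - 12*(-111)) = -249*(128 + 1332) = -249*1460 = -363540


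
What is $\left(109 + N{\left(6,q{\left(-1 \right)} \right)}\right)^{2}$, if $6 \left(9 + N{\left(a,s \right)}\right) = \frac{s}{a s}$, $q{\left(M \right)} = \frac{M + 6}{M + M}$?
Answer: $\frac{12967201}{1296} \approx 10006.0$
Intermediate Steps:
$q{\left(M \right)} = \frac{6 + M}{2 M}$
$N{\left(a,s \right)} = -9 + \frac{1}{6 a}$ ($N{\left(a,s \right)} = -9 + \frac{s \frac{1}{a s}}{6} = -9 + \frac{1}{6 a}$)
$\left(109 + N{\left(6,q{\left(-1 \right)} \right)}\right)^{2} = \left(109 - \left(9 - \frac{1}{6 \cdot 6}\right)\right)^{2} = \left(109 + \left(-9 + \frac{1}{6} \cdot \frac{1}{6}\right)\right)^{2} = \left(109 + \left(-9 + \frac{1}{36}\right)\right)^{2} = \left(109 - \frac{323}{36}\right)^{2} = \left(\frac{3601}{36}\right)^{2} = \frac{12967201}{1296}$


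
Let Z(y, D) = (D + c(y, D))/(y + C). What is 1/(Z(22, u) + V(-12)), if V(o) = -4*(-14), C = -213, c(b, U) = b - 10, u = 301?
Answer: 191/10383 ≈ 0.018395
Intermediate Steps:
c(b, U) = -10 + b
Z(y, D) = (-10 + D + y)/(-213 + y) (Z(y, D) = (D + (-10 + y))/(y - 213) = (-10 + D + y)/(-213 + y))
V(o) = 56
1/(Z(22, u) + V(-12)) = 1/((-10 + 301 + 22)/(-213 + 22) + 56) = 1/(313/(-191) + 56) = 1/(-1/191*313 + 56) = 1/(-313/191 + 56) = 1/(10383/191) = 191/10383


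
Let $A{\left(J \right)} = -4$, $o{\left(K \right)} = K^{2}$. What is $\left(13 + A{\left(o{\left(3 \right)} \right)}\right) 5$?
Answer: $45$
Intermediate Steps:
$\left(13 + A{\left(o{\left(3 \right)} \right)}\right) 5 = \left(13 - 4\right) 5 = 9 \cdot 5 = 45$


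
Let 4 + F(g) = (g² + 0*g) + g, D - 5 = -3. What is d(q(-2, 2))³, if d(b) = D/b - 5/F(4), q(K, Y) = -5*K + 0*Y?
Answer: -729/512000 ≈ -0.0014238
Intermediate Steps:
D = 2 (D = 5 - 3 = 2)
q(K, Y) = -5*K (q(K, Y) = -5*K + 0 = -5*K)
F(g) = -4 + g + g² (F(g) = -4 + ((g² + 0*g) + g) = -4 + ((g² + 0) + g) = -4 + (g² + g) = -4 + (g + g²) = -4 + g + g²)
d(b) = -5/16 + 2/b (d(b) = 2/b - 5/(-4 + 4 + 4²) = 2/b - 5/(-4 + 4 + 16) = 2/b - 5/16 = -5/16 + 2/b)
d(q(-2, 2))³ = (-5/16 + 2/((-5*(-2))))³ = (-5/16 + 2/10)³ = (-5/16 + 2*(⅒))³ = (-5/16 + ⅕)³ = (-9/80)³ = -729/512000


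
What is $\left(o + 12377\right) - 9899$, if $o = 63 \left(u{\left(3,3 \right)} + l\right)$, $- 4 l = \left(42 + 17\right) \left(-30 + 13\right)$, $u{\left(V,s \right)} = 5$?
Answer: $\frac{74361}{4} \approx 18590.0$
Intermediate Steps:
$l = \frac{1003}{4}$ ($l = - \frac{\left(42 + 17\right) \left(-30 + 13\right)}{4} = - \frac{59 \left(-17\right)}{4} = \left(- \frac{1}{4}\right) \left(-1003\right) = \frac{1003}{4} \approx 250.75$)
$o = \frac{64449}{4}$ ($o = 63 \left(5 + \frac{1003}{4}\right) = 63 \cdot \frac{1023}{4} = \frac{64449}{4} \approx 16112.0$)
$\left(o + 12377\right) - 9899 = \left(\frac{64449}{4} + 12377\right) - 9899 = \frac{113957}{4} - 9899 = \frac{74361}{4}$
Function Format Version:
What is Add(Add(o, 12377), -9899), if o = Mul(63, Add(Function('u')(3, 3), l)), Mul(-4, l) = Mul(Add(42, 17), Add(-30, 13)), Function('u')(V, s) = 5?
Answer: Rational(74361, 4) ≈ 18590.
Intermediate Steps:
l = Rational(1003, 4) (l = Mul(Rational(-1, 4), Mul(Add(42, 17), Add(-30, 13))) = Mul(Rational(-1, 4), Mul(59, -17)) = Mul(Rational(-1, 4), -1003) = Rational(1003, 4) ≈ 250.75)
o = Rational(64449, 4) (o = Mul(63, Add(5, Rational(1003, 4))) = Mul(63, Rational(1023, 4)) = Rational(64449, 4) ≈ 16112.)
Add(Add(o, 12377), -9899) = Add(Add(Rational(64449, 4), 12377), -9899) = Add(Rational(113957, 4), -9899) = Rational(74361, 4)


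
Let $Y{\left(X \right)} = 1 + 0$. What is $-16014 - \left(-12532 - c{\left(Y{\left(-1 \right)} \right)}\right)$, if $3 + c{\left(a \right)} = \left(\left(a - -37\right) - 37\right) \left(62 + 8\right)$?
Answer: $-3415$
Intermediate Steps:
$Y{\left(X \right)} = 1$
$c{\left(a \right)} = -3 + 70 a$ ($c{\left(a \right)} = -3 + \left(\left(a - -37\right) - 37\right) \left(62 + 8\right) = -3 + \left(\left(a + 37\right) - 37\right) 70 = -3 + \left(\left(37 + a\right) - 37\right) 70 = -3 + a 70 = -3 + 70 a$)
$-16014 - \left(-12532 - c{\left(Y{\left(-1 \right)} \right)}\right) = -16014 - \left(-12532 - \left(-3 + 70 \cdot 1\right)\right) = -16014 - \left(-12532 - \left(-3 + 70\right)\right) = -16014 - \left(-12532 - 67\right) = -16014 - -12599 = -16014 + 12599 = -3415$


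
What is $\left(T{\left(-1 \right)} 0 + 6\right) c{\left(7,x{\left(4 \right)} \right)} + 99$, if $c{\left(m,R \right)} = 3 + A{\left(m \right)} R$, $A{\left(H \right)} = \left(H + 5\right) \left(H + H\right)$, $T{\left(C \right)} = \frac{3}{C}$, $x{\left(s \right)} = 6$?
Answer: $6165$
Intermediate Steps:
$A{\left(H \right)} = 2 H \left(5 + H\right)$ ($A{\left(H \right)} = \left(5 + H\right) 2 H = 2 H \left(5 + H\right)$)
$c{\left(m,R \right)} = 3 + 2 R m \left(5 + m\right)$ ($c{\left(m,R \right)} = 3 + 2 m \left(5 + m\right) R = 3 + 2 R m \left(5 + m\right)$)
$\left(T{\left(-1 \right)} 0 + 6\right) c{\left(7,x{\left(4 \right)} \right)} + 99 = \left(\frac{3}{-1} \cdot 0 + 6\right) \left(3 + 2 \cdot 6 \cdot 7 \left(5 + 7\right)\right) + 99 = \left(3 \left(-1\right) 0 + 6\right) \left(3 + 2 \cdot 6 \cdot 7 \cdot 12\right) + 99 = \left(\left(-3\right) 0 + 6\right) \left(3 + 1008\right) + 99 = \left(0 + 6\right) 1011 + 99 = 6 \cdot 1011 + 99 = 6066 + 99 = 6165$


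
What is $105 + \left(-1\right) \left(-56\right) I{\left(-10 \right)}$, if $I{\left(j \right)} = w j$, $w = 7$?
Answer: $-3815$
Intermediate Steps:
$I{\left(j \right)} = 7 j$
$105 + \left(-1\right) \left(-56\right) I{\left(-10 \right)} = 105 + \left(-1\right) \left(-56\right) 7 \left(-10\right) = 105 + 56 \left(-70\right) = 105 - 3920 = -3815$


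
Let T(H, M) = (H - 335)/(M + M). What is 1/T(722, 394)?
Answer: 788/387 ≈ 2.0362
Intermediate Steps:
T(H, M) = (-335 + H)/(2*M) (T(H, M) = (-335 + H)/((2*M)) = (-335 + H)*(1/(2*M)) = (-335 + H)/(2*M))
1/T(722, 394) = 1/((½)*(-335 + 722)/394) = 1/((½)*(1/394)*387) = 1/(387/788) = 788/387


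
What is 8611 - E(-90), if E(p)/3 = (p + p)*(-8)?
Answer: 4291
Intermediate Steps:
E(p) = -48*p (E(p) = 3*((p + p)*(-8)) = 3*((2*p)*(-8)) = 3*(-16*p) = -48*p)
8611 - E(-90) = 8611 - (-48)*(-90) = 8611 - 1*4320 = 8611 - 4320 = 4291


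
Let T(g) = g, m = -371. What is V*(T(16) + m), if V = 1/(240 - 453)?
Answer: 5/3 ≈ 1.6667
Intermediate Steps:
V = -1/213 (V = 1/(-213) = -1/213 ≈ -0.0046948)
V*(T(16) + m) = -(16 - 371)/213 = -1/213*(-355) = 5/3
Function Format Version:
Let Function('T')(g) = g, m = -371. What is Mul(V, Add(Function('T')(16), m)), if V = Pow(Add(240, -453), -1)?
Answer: Rational(5, 3) ≈ 1.6667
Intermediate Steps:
V = Rational(-1, 213) (V = Pow(-213, -1) = Rational(-1, 213) ≈ -0.0046948)
Mul(V, Add(Function('T')(16), m)) = Mul(Rational(-1, 213), Add(16, -371)) = Mul(Rational(-1, 213), -355) = Rational(5, 3)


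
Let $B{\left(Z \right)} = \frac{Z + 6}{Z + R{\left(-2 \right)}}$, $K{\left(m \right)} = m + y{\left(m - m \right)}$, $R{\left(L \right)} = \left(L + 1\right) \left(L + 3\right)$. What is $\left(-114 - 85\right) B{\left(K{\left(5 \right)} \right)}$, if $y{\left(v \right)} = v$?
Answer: $- \frac{2189}{4} \approx -547.25$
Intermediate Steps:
$R{\left(L \right)} = \left(1 + L\right) \left(3 + L\right)$
$K{\left(m \right)} = m$ ($K{\left(m \right)} = m + \left(m - m\right) = m + 0 = m$)
$B{\left(Z \right)} = \frac{6 + Z}{-1 + Z}$ ($B{\left(Z \right)} = \frac{Z + 6}{Z + \left(3 + \left(-2\right)^{2} + 4 \left(-2\right)\right)} = \frac{6 + Z}{Z + \left(3 + 4 - 8\right)} = \frac{6 + Z}{Z - 1} = \frac{6 + Z}{-1 + Z}$)
$\left(-114 - 85\right) B{\left(K{\left(5 \right)} \right)} = \left(-114 - 85\right) \frac{6 + 5}{-1 + 5} = - 199 \cdot \frac{1}{4} \cdot 11 = \left(-199\right) \frac{11}{4} = - \frac{2189}{4}$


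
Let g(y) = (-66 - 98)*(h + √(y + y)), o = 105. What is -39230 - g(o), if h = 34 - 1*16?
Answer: -36278 + 164*√210 ≈ -33901.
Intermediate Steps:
h = 18 (h = 34 - 16 = 18)
g(y) = -2952 - 164*√2*√y (g(y) = (-66 - 98)*(18 + √(y + y)) = -164*(18 + √(2*y)) = -164*(18 + √2*√y) = -2952 - 164*√2*√y)
-39230 - g(o) = -39230 - (-2952 - 164*√2*√105) = -39230 - (-2952 - 164*√210) = -39230 + (2952 + 164*√210) = -36278 + 164*√210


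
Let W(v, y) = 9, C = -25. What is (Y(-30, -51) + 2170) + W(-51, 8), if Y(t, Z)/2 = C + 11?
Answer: 2151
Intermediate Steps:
Y(t, Z) = -28 (Y(t, Z) = 2*(-25 + 11) = 2*(-14) = -28)
(Y(-30, -51) + 2170) + W(-51, 8) = (-28 + 2170) + 9 = 2142 + 9 = 2151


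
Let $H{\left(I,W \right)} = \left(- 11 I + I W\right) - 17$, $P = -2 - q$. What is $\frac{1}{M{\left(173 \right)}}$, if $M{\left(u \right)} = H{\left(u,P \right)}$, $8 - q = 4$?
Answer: $- \frac{1}{2958} \approx -0.00033807$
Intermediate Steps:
$q = 4$ ($q = 8 - 4 = 4$)
$P = -6$ ($P = -2 - 4 = -6$)
$H{\left(I,W \right)} = -17 - 11 I + I W$
$M{\left(u \right)} = -17 - 17 u$ ($M{\left(u \right)} = -17 - 11 u + u \left(-6\right) = -17 - 11 u - 6 u = -17 - 17 u$)
$\frac{1}{M{\left(173 \right)}} = \frac{1}{-17 - 2941} = \frac{1}{-2958} = - \frac{1}{2958}$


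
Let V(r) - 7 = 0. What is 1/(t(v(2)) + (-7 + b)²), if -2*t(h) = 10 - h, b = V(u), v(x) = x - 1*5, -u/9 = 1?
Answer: -2/13 ≈ -0.15385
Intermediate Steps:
u = -9 (u = -9*1 = -9)
v(x) = -5 + x (v(x) = x - 5 = -5 + x)
V(r) = 7 (V(r) = 7 + 0 = 7)
b = 7
t(h) = -5 + h/2 (t(h) = -(10 - h)/2 = -5 + h/2)
1/(t(v(2)) + (-7 + b)²) = 1/((-5 + (-5 + 2)/2) + (-7 + 7)²) = 1/((-5 + (½)*(-3)) + 0²) = 1/((-5 - 3/2) + 0) = 1/(-13/2 + 0) = 1/(-13/2) = -2/13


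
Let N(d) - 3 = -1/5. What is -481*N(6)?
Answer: -6734/5 ≈ -1346.8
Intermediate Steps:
N(d) = 14/5 (N(d) = 3 - 1/5 = 3 - 1*⅕ = 3 - ⅕ = 14/5)
-481*N(6) = -481*14/5 = -6734/5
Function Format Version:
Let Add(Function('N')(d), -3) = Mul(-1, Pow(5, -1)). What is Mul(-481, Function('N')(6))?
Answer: Rational(-6734, 5) ≈ -1346.8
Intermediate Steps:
Function('N')(d) = Rational(14, 5) (Function('N')(d) = Add(3, Mul(-1, Pow(5, -1))) = Add(3, Mul(-1, Rational(1, 5))) = Add(3, Rational(-1, 5)) = Rational(14, 5))
Mul(-481, Function('N')(6)) = Mul(-481, Rational(14, 5)) = Rational(-6734, 5)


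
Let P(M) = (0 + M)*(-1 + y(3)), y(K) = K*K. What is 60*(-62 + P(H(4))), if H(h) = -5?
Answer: -6120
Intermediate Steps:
y(K) = K²
P(M) = 8*M (P(M) = (0 + M)*(-1 + 3²) = M*(-1 + 9) = M*8 = 8*M)
60*(-62 + P(H(4))) = 60*(-62 + 8*(-5)) = 60*(-62 - 40) = 60*(-102) = -6120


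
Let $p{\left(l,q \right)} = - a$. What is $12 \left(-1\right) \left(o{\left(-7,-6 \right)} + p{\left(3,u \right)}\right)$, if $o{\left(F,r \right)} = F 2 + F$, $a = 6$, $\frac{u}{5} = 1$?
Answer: $324$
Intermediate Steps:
$u = 5$ ($u = 5 \cdot 1 = 5$)
$o{\left(F,r \right)} = 3 F$ ($o{\left(F,r \right)} = 2 F + F = 3 F$)
$p{\left(l,q \right)} = -6$ ($p{\left(l,q \right)} = \left(-1\right) 6 = -6$)
$12 \left(-1\right) \left(o{\left(-7,-6 \right)} + p{\left(3,u \right)}\right) = 12 \left(-1\right) \left(3 \left(-7\right) - 6\right) = - 12 \left(-21 - 6\right) = \left(-12\right) \left(-27\right) = 324$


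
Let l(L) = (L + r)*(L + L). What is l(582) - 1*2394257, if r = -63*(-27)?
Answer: 263155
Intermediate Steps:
r = 1701
l(L) = 2*L*(1701 + L) (l(L) = (L + 1701)*(L + L) = (1701 + L)*(2*L) = 2*L*(1701 + L))
l(582) - 1*2394257 = 2*582*(1701 + 582) - 1*2394257 = 2*582*2283 - 2394257 = 2657412 - 2394257 = 263155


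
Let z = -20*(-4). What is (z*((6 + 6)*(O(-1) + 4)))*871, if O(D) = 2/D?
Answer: 1672320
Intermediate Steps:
z = 80 (z = -5*(-16) = 80)
(z*((6 + 6)*(O(-1) + 4)))*871 = (80*((6 + 6)*(2/(-1) + 4)))*871 = (80*(12*(2*(-1) + 4)))*871 = (80*(12*(-2 + 4)))*871 = (80*(12*2))*871 = (80*24)*871 = 1920*871 = 1672320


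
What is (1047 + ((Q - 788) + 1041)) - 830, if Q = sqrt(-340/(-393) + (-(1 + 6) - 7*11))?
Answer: 470 + 4*I*sqrt(802506)/393 ≈ 470.0 + 9.1178*I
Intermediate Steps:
Q = 4*I*sqrt(802506)/393 (Q = sqrt(-340*(-1/393) + (-1*7 - 77)) = sqrt(340/393 + (-7 - 77)) = sqrt(340/393 - 84) = sqrt(-32672/393) = 4*I*sqrt(802506)/393 ≈ 9.1178*I)
(1047 + ((Q - 788) + 1041)) - 830 = (1047 + ((4*I*sqrt(802506)/393 - 788) + 1041)) - 830 = (1047 + ((-788 + 4*I*sqrt(802506)/393) + 1041)) - 830 = (1047 + (253 + 4*I*sqrt(802506)/393)) - 830 = (1300 + 4*I*sqrt(802506)/393) - 830 = 470 + 4*I*sqrt(802506)/393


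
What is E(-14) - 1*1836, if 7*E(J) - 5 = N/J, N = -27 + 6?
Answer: -25691/14 ≈ -1835.1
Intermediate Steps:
N = -21
E(J) = 5/7 - 3/J (E(J) = 5/7 + (-21/J)/7 = 5/7 - 3/J)
E(-14) - 1*1836 = (5/7 - 3/(-14)) - 1*1836 = (5/7 - 3*(-1/14)) - 1836 = (5/7 + 3/14) - 1836 = 13/14 - 1836 = -25691/14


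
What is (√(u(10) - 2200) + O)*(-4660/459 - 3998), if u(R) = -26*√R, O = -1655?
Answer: 3044773010/459 - 1839742*√(-2200 - 26*√10)/459 ≈ 6.6335e+6 - 1.9148e+5*I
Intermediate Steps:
(√(u(10) - 2200) + O)*(-4660/459 - 3998) = (√(-26*√10 - 2200) - 1655)*(-4660/459 - 3998) = (√(-2200 - 26*√10) - 1655)*(-4660*1/459 - 3998) = (-1655 + √(-2200 - 26*√10))*(-4660/459 - 3998) = (-1655 + √(-2200 - 26*√10))*(-1839742/459) = 3044773010/459 - 1839742*√(-2200 - 26*√10)/459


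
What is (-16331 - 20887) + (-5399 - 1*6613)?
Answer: -49230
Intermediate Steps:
(-16331 - 20887) + (-5399 - 1*6613) = -37218 + (-5399 - 6613) = -37218 - 12012 = -49230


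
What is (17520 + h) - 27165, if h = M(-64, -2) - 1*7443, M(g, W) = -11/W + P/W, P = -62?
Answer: -34103/2 ≈ -17052.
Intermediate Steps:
M(g, W) = -73/W (M(g, W) = -11/W - 62/W = -73/W)
h = -14813/2 (h = -73/(-2) - 1*7443 = -73*(-½) - 7443 = 73/2 - 7443 = -14813/2 ≈ -7406.5)
(17520 + h) - 27165 = (17520 - 14813/2) - 27165 = 20227/2 - 27165 = -34103/2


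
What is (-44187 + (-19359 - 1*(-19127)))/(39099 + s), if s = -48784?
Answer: 44419/9685 ≈ 4.5864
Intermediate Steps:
(-44187 + (-19359 - 1*(-19127)))/(39099 + s) = (-44187 + (-19359 - 1*(-19127)))/(39099 - 48784) = (-44187 + (-19359 + 19127))/(-9685) = (-44187 - 232)*(-1/9685) = -44419*(-1/9685) = 44419/9685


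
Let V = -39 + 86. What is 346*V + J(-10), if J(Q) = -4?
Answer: 16258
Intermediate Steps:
V = 47
346*V + J(-10) = 346*47 - 4 = 16262 - 4 = 16258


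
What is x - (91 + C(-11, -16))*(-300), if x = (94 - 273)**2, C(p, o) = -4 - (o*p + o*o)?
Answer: -71459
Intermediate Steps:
C(p, o) = -4 - o**2 - o*p (C(p, o) = -4 - (o*p + o**2) = -4 - (o**2 + o*p) = -4 + (-o**2 - o*p) = -4 - o**2 - o*p)
x = 32041 (x = (-179)**2 = 32041)
x - (91 + C(-11, -16))*(-300) = 32041 - (91 + (-4 - 1*(-16)**2 - 1*(-16)*(-11)))*(-300) = 32041 - (91 + (-4 - 1*256 - 176))*(-300) = 32041 - (91 + (-4 - 256 - 176))*(-300) = 32041 - (91 - 436)*(-300) = 32041 - (-345)*(-300) = 32041 - 1*103500 = 32041 - 103500 = -71459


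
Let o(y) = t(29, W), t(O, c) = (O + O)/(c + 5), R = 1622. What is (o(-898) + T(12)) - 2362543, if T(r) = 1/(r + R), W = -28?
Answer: -88789185775/37582 ≈ -2.3625e+6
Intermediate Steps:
t(O, c) = 2*O/(5 + c) (t(O, c) = (2*O)/(5 + c) = 2*O/(5 + c))
T(r) = 1/(1622 + r) (T(r) = 1/(r + 1622) = 1/(1622 + r))
o(y) = -58/23 (o(y) = 2*29/(5 - 28) = 2*29/(-23) = 2*29*(-1/23) = -58/23)
(o(-898) + T(12)) - 2362543 = (-58/23 + 1/(1622 + 12)) - 2362543 = (-58/23 + 1/1634) - 2362543 = -94749/37582 - 2362543 = -88789185775/37582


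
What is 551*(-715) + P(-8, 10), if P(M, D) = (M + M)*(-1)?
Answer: -393949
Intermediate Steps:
P(M, D) = -2*M (P(M, D) = (2*M)*(-1) = -2*M)
551*(-715) + P(-8, 10) = 551*(-715) - 2*(-8) = -393965 + 16 = -393949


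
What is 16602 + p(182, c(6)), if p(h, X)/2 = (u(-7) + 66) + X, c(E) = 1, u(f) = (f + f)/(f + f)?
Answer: 16738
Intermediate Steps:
u(f) = 1 (u(f) = (2*f)/((2*f)) = (2*f)*(1/(2*f)) = 1)
p(h, X) = 134 + 2*X (p(h, X) = 2*((1 + 66) + X) = 2*(67 + X) = 134 + 2*X)
16602 + p(182, c(6)) = 16602 + (134 + 2*1) = 16602 + (134 + 2) = 16602 + 136 = 16738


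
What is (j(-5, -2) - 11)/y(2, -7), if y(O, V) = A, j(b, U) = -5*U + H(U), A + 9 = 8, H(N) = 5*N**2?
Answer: -19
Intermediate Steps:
A = -1 (A = -9 + 8 = -1)
j(b, U) = -5*U + 5*U**2
y(O, V) = -1
(j(-5, -2) - 11)/y(2, -7) = (5*(-2)*(-1 - 2) - 11)/(-1) = -(5*(-2)*(-3) - 11) = -(30 - 11) = -1*19 = -19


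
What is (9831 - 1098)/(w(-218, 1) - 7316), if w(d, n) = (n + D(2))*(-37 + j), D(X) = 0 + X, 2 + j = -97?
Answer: -8733/7724 ≈ -1.1306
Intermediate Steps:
j = -99 (j = -2 - 97 = -99)
D(X) = X
w(d, n) = -272 - 136*n (w(d, n) = (n + 2)*(-37 - 99) = (2 + n)*(-136) = -272 - 136*n)
(9831 - 1098)/(w(-218, 1) - 7316) = (9831 - 1098)/((-272 - 136*1) - 7316) = 8733/((-272 - 136) - 7316) = 8733/(-408 - 7316) = 8733/(-7724) = 8733*(-1/7724) = -8733/7724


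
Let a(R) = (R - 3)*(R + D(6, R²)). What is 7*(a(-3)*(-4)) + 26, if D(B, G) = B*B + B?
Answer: 6578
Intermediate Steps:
D(B, G) = B + B² (D(B, G) = B² + B = B + B²)
a(R) = (-3 + R)*(42 + R) (a(R) = (R - 3)*(R + 6*(1 + 6)) = (-3 + R)*(R + 6*7) = (-3 + R)*(R + 42) = (-3 + R)*(42 + R))
7*(a(-3)*(-4)) + 26 = 7*((-126 + (-3)² + 39*(-3))*(-4)) + 26 = 7*((-126 + 9 - 117)*(-4)) + 26 = 7*(-234*(-4)) + 26 = 7*936 + 26 = 6552 + 26 = 6578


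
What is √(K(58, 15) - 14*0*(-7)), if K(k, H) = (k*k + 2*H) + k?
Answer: 2*√863 ≈ 58.754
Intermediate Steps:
K(k, H) = k + k² + 2*H (K(k, H) = (k² + 2*H) + k = k + k² + 2*H)
√(K(58, 15) - 14*0*(-7)) = √((58 + 58² + 2*15) - 14*0*(-7)) = √((58 + 3364 + 30) + 0*(-7)) = √(3452 + 0) = √3452 = 2*√863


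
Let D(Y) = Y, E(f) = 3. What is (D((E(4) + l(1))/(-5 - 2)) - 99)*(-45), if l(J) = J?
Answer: 31365/7 ≈ 4480.7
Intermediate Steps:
(D((E(4) + l(1))/(-5 - 2)) - 99)*(-45) = ((3 + 1)/(-5 - 2) - 99)*(-45) = (4/(-7) - 99)*(-45) = (4*(-1/7) - 99)*(-45) = (-4/7 - 99)*(-45) = -697/7*(-45) = 31365/7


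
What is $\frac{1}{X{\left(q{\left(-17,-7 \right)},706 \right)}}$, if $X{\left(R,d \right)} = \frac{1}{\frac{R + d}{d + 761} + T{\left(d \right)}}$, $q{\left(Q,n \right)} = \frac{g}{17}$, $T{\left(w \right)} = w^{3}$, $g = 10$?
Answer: $\frac{2925309922412}{8313} \approx 3.519 \cdot 10^{8}$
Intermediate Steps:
$q{\left(Q,n \right)} = \frac{10}{17}$
$X{\left(R,d \right)} = \frac{1}{d^{3} + \frac{R + d}{761 + d}}$ ($X{\left(R,d \right)} = \frac{1}{\frac{R + d}{d + 761} + d^{3}} = \frac{1}{\frac{R + d}{761 + d} + d^{3}} = \frac{1}{d^{3} + \frac{R + d}{761 + d}}$)
$\frac{1}{X{\left(q{\left(-17,-7 \right)},706 \right)}} = \frac{1}{\frac{1}{\frac{10}{17} + 706 + 706^{4} + 761 \cdot 706^{3}} \left(761 + 706\right)} = \frac{1}{\frac{1}{\frac{10}{17} + 706 + 248438446096 + 761 \cdot 351895816} \cdot 1467} = \frac{1}{\frac{1}{\frac{10}{17} + 706 + 248438446096 + 267792715976} \cdot 1467} = \frac{1}{\frac{1}{\frac{8775929767236}{17}} \cdot 1467} = \frac{1}{\frac{17}{8775929767236} \cdot 1467} = \frac{1}{\frac{8313}{2925309922412}} = \frac{2925309922412}{8313}$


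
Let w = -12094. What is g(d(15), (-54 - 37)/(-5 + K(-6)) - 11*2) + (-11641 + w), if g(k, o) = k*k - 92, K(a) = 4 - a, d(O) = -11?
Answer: -23706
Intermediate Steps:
g(k, o) = -92 + k² (g(k, o) = k² - 92 = -92 + k²)
g(d(15), (-54 - 37)/(-5 + K(-6)) - 11*2) + (-11641 + w) = (-92 + (-11)²) + (-11641 - 12094) = (-92 + 121) - 23735 = 29 - 23735 = -23706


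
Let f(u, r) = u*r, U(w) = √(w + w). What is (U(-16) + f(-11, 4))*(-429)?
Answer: 18876 - 1716*I*√2 ≈ 18876.0 - 2426.8*I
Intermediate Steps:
U(w) = √2*√w (U(w) = √(2*w) = √2*√w)
f(u, r) = r*u
(U(-16) + f(-11, 4))*(-429) = (√2*√(-16) + 4*(-11))*(-429) = (√2*(4*I) - 44)*(-429) = (4*I*√2 - 44)*(-429) = (-44 + 4*I*√2)*(-429) = 18876 - 1716*I*√2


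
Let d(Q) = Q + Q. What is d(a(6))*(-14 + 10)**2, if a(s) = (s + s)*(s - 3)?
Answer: 1152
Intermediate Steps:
a(s) = 2*s*(-3 + s) (a(s) = (2*s)*(-3 + s) = 2*s*(-3 + s))
d(Q) = 2*Q
d(a(6))*(-14 + 10)**2 = (2*(2*6*(-3 + 6)))*(-14 + 10)**2 = (2*(2*6*3))*(-4)**2 = (2*36)*16 = 72*16 = 1152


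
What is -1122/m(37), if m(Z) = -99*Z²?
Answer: 34/4107 ≈ 0.0082785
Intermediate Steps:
-1122/m(37) = -1122/((-99*37²)) = -1122/((-99*1369)) = -1122/(-135531) = -1122*(-1/135531) = 34/4107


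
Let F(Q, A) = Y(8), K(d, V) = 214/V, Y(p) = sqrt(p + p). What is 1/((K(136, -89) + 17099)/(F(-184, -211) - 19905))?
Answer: -253027/217371 ≈ -1.1640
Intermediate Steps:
Y(p) = sqrt(2)*sqrt(p) (Y(p) = sqrt(2*p) = sqrt(2)*sqrt(p))
F(Q, A) = 4 (F(Q, A) = sqrt(2)*sqrt(8) = sqrt(2)*(2*sqrt(2)) = 4)
1/((K(136, -89) + 17099)/(F(-184, -211) - 19905)) = 1/((214/(-89) + 17099)/(4 - 19905)) = 1/((214*(-1/89) + 17099)/(-19901)) = 1/((-214/89 + 17099)*(-1/19901)) = 1/((1521597/89)*(-1/19901)) = 1/(-217371/253027) = -253027/217371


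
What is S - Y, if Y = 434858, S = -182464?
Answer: -617322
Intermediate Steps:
S - Y = -182464 - 1*434858 = -182464 - 434858 = -617322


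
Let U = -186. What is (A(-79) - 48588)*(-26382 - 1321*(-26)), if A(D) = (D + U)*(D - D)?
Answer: -386954832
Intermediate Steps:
A(D) = 0 (A(D) = (D - 186)*(D - D) = (-186 + D)*0 = 0)
(A(-79) - 48588)*(-26382 - 1321*(-26)) = (0 - 48588)*(-26382 - 1321*(-26)) = -48588*(-26382 + 34346) = -48588*7964 = -386954832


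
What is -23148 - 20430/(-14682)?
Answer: -56639751/2447 ≈ -23147.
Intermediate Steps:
-23148 - 20430/(-14682) = -23148 - 20430*(-1)/14682 = -23148 - 1*(-3405/2447) = -23148 + 3405/2447 = -56639751/2447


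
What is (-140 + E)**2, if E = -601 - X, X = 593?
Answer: 1779556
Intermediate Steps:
E = -1194 (E = -601 - 1*593 = -601 - 593 = -1194)
(-140 + E)**2 = (-140 - 1194)**2 = (-1334)**2 = 1779556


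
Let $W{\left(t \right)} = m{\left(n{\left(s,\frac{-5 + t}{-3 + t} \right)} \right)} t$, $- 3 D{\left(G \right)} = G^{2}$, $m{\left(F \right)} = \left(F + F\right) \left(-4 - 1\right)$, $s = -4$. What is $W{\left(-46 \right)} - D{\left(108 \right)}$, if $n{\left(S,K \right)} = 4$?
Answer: $5728$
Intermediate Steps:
$m{\left(F \right)} = - 10 F$ ($m{\left(F \right)} = 2 F \left(-5\right) = - 10 F$)
$D{\left(G \right)} = - \frac{G^{2}}{3}$
$W{\left(t \right)} = - 40 t$ ($W{\left(t \right)} = \left(-10\right) 4 t = - 40 t$)
$W{\left(-46 \right)} - D{\left(108 \right)} = \left(-40\right) \left(-46\right) - - \frac{108^{2}}{3} = 1840 - \left(- \frac{1}{3}\right) 11664 = 1840 - -3888 = 1840 + 3888 = 5728$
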